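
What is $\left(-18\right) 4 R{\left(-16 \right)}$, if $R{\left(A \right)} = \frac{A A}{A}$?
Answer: $1152$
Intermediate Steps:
$R{\left(A \right)} = A$ ($R{\left(A \right)} = \frac{A^{2}}{A} = A$)
$\left(-18\right) 4 R{\left(-16 \right)} = \left(-18\right) 4 \left(-16\right) = \left(-72\right) \left(-16\right) = 1152$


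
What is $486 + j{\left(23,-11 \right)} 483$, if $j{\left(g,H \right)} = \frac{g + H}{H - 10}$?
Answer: $210$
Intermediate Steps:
$j{\left(g,H \right)} = \frac{H + g}{-10 + H}$
$486 + j{\left(23,-11 \right)} 483 = 486 + \frac{-11 + 23}{-10 - 11} \cdot 483 = 486 + \frac{1}{-21} \cdot 12 \cdot 483 = 486 + \left(- \frac{1}{21}\right) 12 \cdot 483 = 486 - 276 = 210$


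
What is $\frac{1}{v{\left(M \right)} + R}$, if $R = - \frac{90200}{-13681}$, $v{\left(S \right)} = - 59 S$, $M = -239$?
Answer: $\frac{13681}{193005981} \approx 7.0884 \cdot 10^{-5}$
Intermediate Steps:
$R = \frac{90200}{13681}$ ($R = \left(-90200\right) \left(- \frac{1}{13681}\right) = \frac{90200}{13681} \approx 6.5931$)
$\frac{1}{v{\left(M \right)} + R} = \frac{1}{\left(-59\right) \left(-239\right) + \frac{90200}{13681}} = \frac{1}{14101 + \frac{90200}{13681}} = \frac{1}{\frac{193005981}{13681}} = \frac{13681}{193005981}$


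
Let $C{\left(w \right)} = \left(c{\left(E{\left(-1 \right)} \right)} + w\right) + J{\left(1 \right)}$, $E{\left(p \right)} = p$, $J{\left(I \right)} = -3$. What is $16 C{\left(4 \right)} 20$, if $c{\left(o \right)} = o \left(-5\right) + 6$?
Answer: $3840$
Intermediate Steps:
$c{\left(o \right)} = 6 - 5 o$ ($c{\left(o \right)} = - 5 o + 6 = 6 - 5 o$)
$C{\left(w \right)} = 8 + w$ ($C{\left(w \right)} = \left(\left(6 - -5\right) + w\right) - 3 = \left(\left(6 + 5\right) + w\right) - 3 = \left(11 + w\right) - 3 = 8 + w$)
$16 C{\left(4 \right)} 20 = 16 \left(8 + 4\right) 20 = 16 \cdot 12 \cdot 20 = 192 \cdot 20 = 3840$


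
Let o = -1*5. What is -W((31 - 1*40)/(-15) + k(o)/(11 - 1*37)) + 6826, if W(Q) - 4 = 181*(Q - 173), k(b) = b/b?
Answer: 4944337/130 ≈ 38033.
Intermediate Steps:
o = -5
k(b) = 1
W(Q) = -31309 + 181*Q (W(Q) = 4 + 181*(Q - 173) = 4 + 181*(-173 + Q) = 4 + (-31313 + 181*Q) = -31309 + 181*Q)
-W((31 - 1*40)/(-15) + k(o)/(11 - 1*37)) + 6826 = -(-31309 + 181*((31 - 1*40)/(-15) + 1/(11 - 1*37))) + 6826 = -(-31309 + 181*((31 - 40)*(-1/15) + 1/(11 - 37))) + 6826 = -(-31309 + 181*(-9*(-1/15) + 1/(-26))) + 6826 = -(-31309 + 181*(⅗ + 1*(-1/26))) + 6826 = -(-31309 + 181*(⅗ - 1/26)) + 6826 = -(-31309 + 181*(73/130)) + 6826 = -(-31309 + 13213/130) + 6826 = -1*(-4056957/130) + 6826 = 4056957/130 + 6826 = 4944337/130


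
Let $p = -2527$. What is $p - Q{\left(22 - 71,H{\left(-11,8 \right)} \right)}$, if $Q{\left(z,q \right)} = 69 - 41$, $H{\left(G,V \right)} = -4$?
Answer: $-2555$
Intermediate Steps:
$Q{\left(z,q \right)} = 28$
$p - Q{\left(22 - 71,H{\left(-11,8 \right)} \right)} = -2527 - 28 = -2555$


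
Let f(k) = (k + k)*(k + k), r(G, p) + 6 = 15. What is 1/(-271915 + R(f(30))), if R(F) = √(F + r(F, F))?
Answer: -271915/73937763616 - 3*√401/73937763616 ≈ -3.6784e-6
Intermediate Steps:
r(G, p) = 9 (r(G, p) = -6 + 15 = 9)
f(k) = 4*k² (f(k) = (2*k)*(2*k) = 4*k²)
R(F) = √(9 + F) (R(F) = √(F + 9) = √(9 + F))
1/(-271915 + R(f(30))) = 1/(-271915 + √(9 + 4*30²)) = 1/(-271915 + √(9 + 4*900)) = 1/(-271915 + √(9 + 3600)) = 1/(-271915 + √3609) = 1/(-271915 + 3*√401)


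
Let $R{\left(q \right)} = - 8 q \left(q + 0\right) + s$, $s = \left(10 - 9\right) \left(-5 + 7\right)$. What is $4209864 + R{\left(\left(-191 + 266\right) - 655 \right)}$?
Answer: $1518666$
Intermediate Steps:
$s = 2$ ($s = 1 \cdot 2 = 2$)
$R{\left(q \right)} = 2 - 8 q^{2}$ ($R{\left(q \right)} = - 8 q \left(q + 0\right) + 2 = - 8 q q + 2 = - 8 q^{2} + 2 = 2 - 8 q^{2}$)
$4209864 + R{\left(\left(-191 + 266\right) - 655 \right)} = 4209864 + \left(2 - 8 \left(\left(-191 + 266\right) - 655\right)^{2}\right) = 4209864 + \left(2 - 8 \left(75 - 655\right)^{2}\right) = 4209864 + \left(2 - 8 \left(-580\right)^{2}\right) = 4209864 + \left(2 - 2691200\right) = 4209864 - 2691198 = 1518666$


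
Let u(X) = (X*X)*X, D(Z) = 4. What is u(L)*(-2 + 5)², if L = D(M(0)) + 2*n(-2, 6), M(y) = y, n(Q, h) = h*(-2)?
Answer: -72000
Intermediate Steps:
n(Q, h) = -2*h
L = -20 (L = 4 + 2*(-2*6) = 4 + 2*(-12) = 4 - 24 = -20)
u(X) = X³ (u(X) = X²*X = X³)
u(L)*(-2 + 5)² = (-20)³*(-2 + 5)² = -8000*3² = -8000*9 = -72000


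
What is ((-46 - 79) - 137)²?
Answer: 68644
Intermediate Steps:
((-46 - 79) - 137)² = (-125 - 137)² = (-262)² = 68644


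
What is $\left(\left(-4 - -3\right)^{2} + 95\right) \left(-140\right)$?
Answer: $-13440$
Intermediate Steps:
$\left(\left(-4 - -3\right)^{2} + 95\right) \left(-140\right) = \left(\left(-4 + 3\right)^{2} + 95\right) \left(-140\right) = \left(\left(-1\right)^{2} + 95\right) \left(-140\right) = \left(1 + 95\right) \left(-140\right) = 96 \left(-140\right) = -13440$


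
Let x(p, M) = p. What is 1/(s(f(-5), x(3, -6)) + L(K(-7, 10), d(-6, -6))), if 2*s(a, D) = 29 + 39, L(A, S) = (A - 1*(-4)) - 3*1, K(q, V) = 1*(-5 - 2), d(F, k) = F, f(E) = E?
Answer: 1/28 ≈ 0.035714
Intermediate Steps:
K(q, V) = -7 (K(q, V) = 1*(-7) = -7)
L(A, S) = 1 + A (L(A, S) = (A + 4) - 3 = (4 + A) - 3 = 1 + A)
s(a, D) = 34 (s(a, D) = (29 + 39)/2 = (1/2)*68 = 34)
1/(s(f(-5), x(3, -6)) + L(K(-7, 10), d(-6, -6))) = 1/(34 + (1 - 7)) = 1/(34 - 6) = 1/28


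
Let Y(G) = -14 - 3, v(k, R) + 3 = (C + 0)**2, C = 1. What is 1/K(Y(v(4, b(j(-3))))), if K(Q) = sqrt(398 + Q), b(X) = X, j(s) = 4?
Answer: sqrt(381)/381 ≈ 0.051232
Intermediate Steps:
v(k, R) = -2 (v(k, R) = -3 + (1 + 0)**2 = -3 + 1**2 = -3 + 1 = -2)
Y(G) = -17
1/K(Y(v(4, b(j(-3))))) = 1/(sqrt(398 - 17)) = 1/(sqrt(381)) = sqrt(381)/381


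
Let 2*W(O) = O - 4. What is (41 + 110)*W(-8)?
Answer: -906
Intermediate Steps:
W(O) = -2 + O/2 (W(O) = (O - 4)/2 = (-4 + O)/2 = -2 + O/2)
(41 + 110)*W(-8) = (41 + 110)*(-2 + (1/2)*(-8)) = 151*(-2 - 4) = 151*(-6) = -906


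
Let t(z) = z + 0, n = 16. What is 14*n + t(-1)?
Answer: 223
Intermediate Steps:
t(z) = z
14*n + t(-1) = 14*16 - 1 = 224 - 1 = 223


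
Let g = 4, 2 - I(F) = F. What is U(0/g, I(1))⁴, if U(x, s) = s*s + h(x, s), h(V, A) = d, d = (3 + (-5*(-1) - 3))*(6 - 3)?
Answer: 65536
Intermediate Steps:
I(F) = 2 - F
d = 15 (d = (3 + (5 - 3))*3 = (3 + 2)*3 = 5*3 = 15)
h(V, A) = 15
U(x, s) = 15 + s² (U(x, s) = s*s + 15 = s² + 15 = 15 + s²)
U(0/g, I(1))⁴ = (15 + (2 - 1*1)²)⁴ = (15 + (2 - 1)²)⁴ = (15 + 1²)⁴ = (15 + 1)⁴ = 16⁴ = 65536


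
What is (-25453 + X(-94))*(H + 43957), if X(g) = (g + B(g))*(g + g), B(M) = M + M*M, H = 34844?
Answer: -130122278877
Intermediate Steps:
B(M) = M + M²
X(g) = 2*g*(g + g*(1 + g)) (X(g) = (g + g*(1 + g))*(g + g) = (g + g*(1 + g))*(2*g) = 2*g*(g + g*(1 + g)))
(-25453 + X(-94))*(H + 43957) = (-25453 + 2*(-94)²*(2 - 94))*(34844 + 43957) = (-25453 + 2*8836*(-92))*78801 = (-25453 - 1625824)*78801 = -1651277*78801 = -130122278877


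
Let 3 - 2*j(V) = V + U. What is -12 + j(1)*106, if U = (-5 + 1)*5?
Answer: 1154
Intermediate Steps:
U = -20 (U = -4*5 = -20)
j(V) = 23/2 - V/2 (j(V) = 3/2 - (V - 20)/2 = 3/2 - (-20 + V)/2 = 3/2 + (10 - V/2) = 23/2 - V/2)
-12 + j(1)*106 = -12 + (23/2 - ½*1)*106 = -12 + (23/2 - ½)*106 = -12 + 11*106 = -12 + 1166 = 1154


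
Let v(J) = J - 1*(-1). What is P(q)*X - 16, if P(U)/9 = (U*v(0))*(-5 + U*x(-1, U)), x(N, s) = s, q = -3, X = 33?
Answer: -3580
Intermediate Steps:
v(J) = 1 + J (v(J) = J + 1 = 1 + J)
P(U) = 9*U*(-5 + U²) (P(U) = 9*((U*(1 + 0))*(-5 + U*U)) = 9*((U*1)*(-5 + U²)) = 9*(U*(-5 + U²)) = 9*U*(-5 + U²))
P(q)*X - 16 = (9*(-3)*(-5 + (-3)²))*33 - 16 = (9*(-3)*(-5 + 9))*33 - 16 = (9*(-3)*4)*33 - 16 = -108*33 - 16 = -3564 - 16 = -3580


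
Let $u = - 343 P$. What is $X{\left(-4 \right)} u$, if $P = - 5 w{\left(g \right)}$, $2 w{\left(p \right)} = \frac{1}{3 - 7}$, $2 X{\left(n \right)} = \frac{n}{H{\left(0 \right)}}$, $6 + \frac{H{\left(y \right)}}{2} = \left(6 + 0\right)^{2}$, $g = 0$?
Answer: $\frac{343}{48} \approx 7.1458$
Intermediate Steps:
$H{\left(y \right)} = 60$ ($H{\left(y \right)} = -12 + 2 \left(6 + 0\right)^{2} = -12 + 2 \cdot 6^{2} = -12 + 2 \cdot 36 = -12 + 72 = 60$)
$X{\left(n \right)} = \frac{n}{120}$ ($X{\left(n \right)} = \frac{n \frac{1}{60}}{2} = \frac{\frac{1}{60} n}{2} = \frac{n}{120}$)
$w{\left(p \right)} = - \frac{1}{8}$ ($w{\left(p \right)} = \frac{1}{2 \left(3 - 7\right)} = \frac{1}{2 \left(-4\right)} = \frac{1}{2} \left(- \frac{1}{4}\right) = - \frac{1}{8}$)
$P = \frac{5}{8}$ ($P = \left(-5\right) \left(- \frac{1}{8}\right) = \frac{5}{8} \approx 0.625$)
$u = - \frac{1715}{8}$ ($u = \left(-343\right) \frac{5}{8} = - \frac{1715}{8} \approx -214.38$)
$X{\left(-4 \right)} u = \frac{1}{120} \left(-4\right) \left(- \frac{1715}{8}\right) = \left(- \frac{1}{30}\right) \left(- \frac{1715}{8}\right) = \frac{343}{48}$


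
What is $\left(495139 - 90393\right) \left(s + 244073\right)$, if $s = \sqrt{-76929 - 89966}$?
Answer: $98787570458 + 404746 i \sqrt{166895} \approx 9.8788 \cdot 10^{10} + 1.6535 \cdot 10^{8} i$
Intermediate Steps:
$s = i \sqrt{166895}$ ($s = \sqrt{-166895} = i \sqrt{166895} \approx 408.53 i$)
$\left(495139 - 90393\right) \left(s + 244073\right) = \left(495139 - 90393\right) \left(i \sqrt{166895} + 244073\right) = 404746 \left(244073 + i \sqrt{166895}\right) = 98787570458 + 404746 i \sqrt{166895}$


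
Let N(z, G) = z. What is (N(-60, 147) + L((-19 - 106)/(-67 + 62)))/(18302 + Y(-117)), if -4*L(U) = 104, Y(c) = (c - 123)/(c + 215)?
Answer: -2107/448339 ≈ -0.0046996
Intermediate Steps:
Y(c) = (-123 + c)/(215 + c)
L(U) = -26 (L(U) = -¼*104 = -26)
(N(-60, 147) + L((-19 - 106)/(-67 + 62)))/(18302 + Y(-117)) = (-60 - 26)/(18302 + (-123 - 117)/(215 - 117)) = -86/(18302 - 240/98) = -86/(18302 + (1/98)*(-240)) = -86/(18302 - 120/49) = -86/896678/49 = -86*49/896678 = -2107/448339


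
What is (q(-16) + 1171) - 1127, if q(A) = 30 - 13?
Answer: 61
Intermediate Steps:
q(A) = 17
(q(-16) + 1171) - 1127 = (17 + 1171) - 1127 = 1188 - 1127 = 61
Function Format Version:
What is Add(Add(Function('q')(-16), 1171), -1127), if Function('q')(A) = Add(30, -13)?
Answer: 61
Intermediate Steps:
Function('q')(A) = 17
Add(Add(Function('q')(-16), 1171), -1127) = Add(Add(17, 1171), -1127) = Add(1188, -1127) = 61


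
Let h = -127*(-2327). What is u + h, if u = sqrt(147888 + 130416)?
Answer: 295529 + 4*sqrt(17394) ≈ 2.9606e+5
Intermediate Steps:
h = 295529
u = 4*sqrt(17394) (u = sqrt(278304) = 4*sqrt(17394) ≈ 527.54)
u + h = 4*sqrt(17394) + 295529 = 295529 + 4*sqrt(17394)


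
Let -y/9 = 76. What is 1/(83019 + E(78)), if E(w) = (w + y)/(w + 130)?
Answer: 104/8633673 ≈ 1.2046e-5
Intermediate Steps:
y = -684 (y = -9*76 = -684)
E(w) = (-684 + w)/(130 + w) (E(w) = (w - 684)/(w + 130) = (-684 + w)/(130 + w))
1/(83019 + E(78)) = 1/(83019 + (-684 + 78)/(130 + 78)) = 1/(83019 - 606/208) = 1/(83019 + (1/208)*(-606)) = 1/(83019 - 303/104) = 1/(8633673/104) = 104/8633673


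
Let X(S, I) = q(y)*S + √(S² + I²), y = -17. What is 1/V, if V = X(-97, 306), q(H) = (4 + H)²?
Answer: -16393/268627404 - √103045/268627404 ≈ -6.2220e-5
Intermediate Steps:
X(S, I) = √(I² + S²) + 169*S (X(S, I) = (4 - 17)²*S + √(S² + I²) = (-13)²*S + √(I² + S²) = 169*S + √(I² + S²) = √(I² + S²) + 169*S)
V = -16393 + √103045 (V = √(306² + (-97)²) + 169*(-97) = √(93636 + 9409) - 16393 = √103045 - 16393 = -16393 + √103045 ≈ -16072.)
1/V = 1/(-16393 + √103045)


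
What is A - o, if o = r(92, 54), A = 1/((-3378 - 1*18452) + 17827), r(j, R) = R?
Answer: -216163/4003 ≈ -54.000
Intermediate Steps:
A = -1/4003 (A = 1/((-3378 - 18452) + 17827) = 1/(-21830 + 17827) = 1/(-4003) = -1/4003 ≈ -0.00024981)
o = 54
A - o = -1/4003 - 1*54 = -1/4003 - 54 = -216163/4003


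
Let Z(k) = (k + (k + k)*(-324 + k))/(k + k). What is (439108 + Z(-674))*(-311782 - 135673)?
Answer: -392069467555/2 ≈ -1.9603e+11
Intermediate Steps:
Z(k) = (k + 2*k*(-324 + k))/(2*k) (Z(k) = (k + (2*k)*(-324 + k))/((2*k)) = (k + 2*k*(-324 + k))*(1/(2*k)) = (k + 2*k*(-324 + k))/(2*k))
(439108 + Z(-674))*(-311782 - 135673) = (439108 + (-647/2 - 674))*(-311782 - 135673) = (439108 - 1995/2)*(-447455) = (876221/2)*(-447455) = -392069467555/2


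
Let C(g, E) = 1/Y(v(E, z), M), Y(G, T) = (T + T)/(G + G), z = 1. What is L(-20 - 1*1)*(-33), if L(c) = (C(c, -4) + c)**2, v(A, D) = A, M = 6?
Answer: -46475/3 ≈ -15492.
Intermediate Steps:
Y(G, T) = T/G (Y(G, T) = (2*T)/((2*G)) = (2*T)*(1/(2*G)) = T/G)
C(g, E) = E/6 (C(g, E) = 1/(6/E) = E/6)
L(c) = (-2/3 + c)**2 (L(c) = ((1/6)*(-4) + c)**2 = (-2/3 + c)**2)
L(-20 - 1*1)*(-33) = ((-2 + 3*(-20 - 1*1))**2/9)*(-33) = ((-2 + 3*(-20 - 1))**2/9)*(-33) = ((-2 + 3*(-21))**2/9)*(-33) = ((-2 - 63)**2/9)*(-33) = ((1/9)*(-65)**2)*(-33) = ((1/9)*4225)*(-33) = (4225/9)*(-33) = -46475/3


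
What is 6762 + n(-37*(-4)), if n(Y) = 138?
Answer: 6900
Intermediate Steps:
6762 + n(-37*(-4)) = 6762 + 138 = 6900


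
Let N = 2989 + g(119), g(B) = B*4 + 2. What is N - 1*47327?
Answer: -43860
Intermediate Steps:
g(B) = 2 + 4*B (g(B) = 4*B + 2 = 2 + 4*B)
N = 3467 (N = 2989 + (2 + 4*119) = 2989 + (2 + 476) = 2989 + 478 = 3467)
N - 1*47327 = 3467 - 1*47327 = 3467 - 47327 = -43860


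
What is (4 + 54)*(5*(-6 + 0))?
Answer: -1740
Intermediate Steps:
(4 + 54)*(5*(-6 + 0)) = 58*(5*(-6)) = 58*(-30) = -1740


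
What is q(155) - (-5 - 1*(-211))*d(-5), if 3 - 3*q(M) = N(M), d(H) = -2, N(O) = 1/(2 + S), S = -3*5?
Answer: 16108/39 ≈ 413.03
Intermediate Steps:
S = -15
N(O) = -1/13 (N(O) = 1/(2 - 15) = 1/(-13) = -1/13)
q(M) = 40/39 (q(M) = 1 - ⅓*(-1/13) = 1 + 1/39 = 40/39)
q(155) - (-5 - 1*(-211))*d(-5) = 40/39 - (-5 - 1*(-211))*(-2) = 40/39 - (-5 + 211)*(-2) = 40/39 - 206*(-2) = 40/39 - 1*(-412) = 40/39 + 412 = 16108/39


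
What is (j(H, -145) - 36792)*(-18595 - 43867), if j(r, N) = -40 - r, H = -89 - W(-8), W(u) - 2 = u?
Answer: 2295416038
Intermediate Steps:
W(u) = 2 + u
H = -83 (H = -89 - (2 - 8) = -89 - 1*(-6) = -89 + 6 = -83)
(j(H, -145) - 36792)*(-18595 - 43867) = ((-40 - 1*(-83)) - 36792)*(-18595 - 43867) = ((-40 + 83) - 36792)*(-62462) = (43 - 36792)*(-62462) = -36749*(-62462) = 2295416038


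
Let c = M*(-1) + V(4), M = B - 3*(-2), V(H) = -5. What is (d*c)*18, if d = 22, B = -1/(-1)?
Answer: -4752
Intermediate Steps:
B = 1 (B = -1*(-1) = 1)
M = 7 (M = 1 - 3*(-2) = 1 + 6 = 7)
c = -12 (c = 7*(-1) - 5 = -7 - 5 = -12)
(d*c)*18 = (22*(-12))*18 = -264*18 = -4752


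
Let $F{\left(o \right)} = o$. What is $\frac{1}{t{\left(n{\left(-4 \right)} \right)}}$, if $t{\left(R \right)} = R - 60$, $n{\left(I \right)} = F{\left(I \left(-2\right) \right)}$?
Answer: $- \frac{1}{52} \approx -0.019231$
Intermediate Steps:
$n{\left(I \right)} = - 2 I$ ($n{\left(I \right)} = I \left(-2\right) = - 2 I$)
$t{\left(R \right)} = -60 + R$
$\frac{1}{t{\left(n{\left(-4 \right)} \right)}} = \frac{1}{-60 - -8} = \frac{1}{-60 + 8} = \frac{1}{-52} = - \frac{1}{52}$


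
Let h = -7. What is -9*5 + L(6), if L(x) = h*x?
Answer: -87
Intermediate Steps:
L(x) = -7*x
-9*5 + L(6) = -9*5 - 7*6 = -45 - 42 = -87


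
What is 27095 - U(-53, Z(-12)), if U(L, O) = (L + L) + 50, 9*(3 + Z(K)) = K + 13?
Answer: 27151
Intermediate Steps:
Z(K) = -14/9 + K/9 (Z(K) = -3 + (K + 13)/9 = -3 + (13 + K)/9 = -3 + (13/9 + K/9) = -14/9 + K/9)
U(L, O) = 50 + 2*L (U(L, O) = 2*L + 50 = 50 + 2*L)
27095 - U(-53, Z(-12)) = 27095 - (50 + 2*(-53)) = 27095 - (50 - 106) = 27095 - 1*(-56) = 27095 + 56 = 27151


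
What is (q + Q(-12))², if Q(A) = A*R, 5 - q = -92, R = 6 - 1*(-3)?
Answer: 121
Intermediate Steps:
R = 9 (R = 6 + 3 = 9)
q = 97 (q = 5 - 1*(-92) = 5 + 92 = 97)
Q(A) = 9*A (Q(A) = A*9 = 9*A)
(q + Q(-12))² = (97 + 9*(-12))² = (97 - 108)² = (-11)² = 121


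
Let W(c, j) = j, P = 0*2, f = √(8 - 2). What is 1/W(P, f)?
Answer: √6/6 ≈ 0.40825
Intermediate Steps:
f = √6 ≈ 2.4495
P = 0
1/W(P, f) = 1/(√6) = √6/6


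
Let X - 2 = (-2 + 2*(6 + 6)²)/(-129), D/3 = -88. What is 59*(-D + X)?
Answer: 2007652/129 ≈ 15563.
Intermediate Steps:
D = -264 (D = 3*(-88) = -264)
X = -28/129 (X = 2 + (-2 + 2*(6 + 6)²)/(-129) = 2 + (-2 + 2*12²)*(-1/129) = 2 + (-2 + 2*144)*(-1/129) = 2 + (-2 + 288)*(-1/129) = 2 + 286*(-1/129) = 2 - 286/129 = -28/129 ≈ -0.21705)
59*(-D + X) = 59*(-1*(-264) - 28/129) = 59*(264 - 28/129) = 59*(34028/129) = 2007652/129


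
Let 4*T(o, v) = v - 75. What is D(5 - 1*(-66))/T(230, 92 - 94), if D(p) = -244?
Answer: 976/77 ≈ 12.675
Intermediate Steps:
T(o, v) = -75/4 + v/4 (T(o, v) = (v - 75)/4 = (-75 + v)/4 = -75/4 + v/4)
D(5 - 1*(-66))/T(230, 92 - 94) = -244/(-75/4 + (92 - 94)/4) = -244/(-75/4 + (¼)*(-2)) = -244/(-75/4 - ½) = -244/(-77/4) = -244*(-4/77) = 976/77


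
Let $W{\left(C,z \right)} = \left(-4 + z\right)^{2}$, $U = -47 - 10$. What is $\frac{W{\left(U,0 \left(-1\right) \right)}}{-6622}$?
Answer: $- \frac{8}{3311} \approx -0.0024162$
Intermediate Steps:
$U = -57$
$\frac{W{\left(U,0 \left(-1\right) \right)}}{-6622} = \frac{\left(-4 + 0 \left(-1\right)\right)^{2}}{-6622} = \left(-4 + 0\right)^{2} \left(- \frac{1}{6622}\right) = \left(-4\right)^{2} \left(- \frac{1}{6622}\right) = 16 \left(- \frac{1}{6622}\right) = - \frac{8}{3311}$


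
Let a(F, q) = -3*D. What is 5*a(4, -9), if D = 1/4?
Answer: -15/4 ≈ -3.7500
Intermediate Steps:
D = 1/4 ≈ 0.25000
a(F, q) = -3/4 (a(F, q) = -3*1/4 = -3/4)
5*a(4, -9) = 5*(-3/4) = -15/4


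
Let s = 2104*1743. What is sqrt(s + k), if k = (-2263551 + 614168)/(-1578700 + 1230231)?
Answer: sqrt(445319775298989019)/348469 ≈ 1915.0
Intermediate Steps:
k = 1649383/348469 (k = -1649383/(-348469) = -1649383*(-1/348469) = 1649383/348469 ≈ 4.7332)
s = 3667272
sqrt(s + k) = sqrt(3667272 + 1649383/348469) = sqrt(1277932255951/348469) = sqrt(445319775298989019)/348469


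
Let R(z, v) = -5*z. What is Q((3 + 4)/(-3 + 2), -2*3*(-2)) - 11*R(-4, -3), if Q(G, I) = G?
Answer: -227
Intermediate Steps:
Q((3 + 4)/(-3 + 2), -2*3*(-2)) - 11*R(-4, -3) = (3 + 4)/(-3 + 2) - (-55)*(-4) = 7/(-1) - 11*20 = 7*(-1) - 220 = -7 - 220 = -227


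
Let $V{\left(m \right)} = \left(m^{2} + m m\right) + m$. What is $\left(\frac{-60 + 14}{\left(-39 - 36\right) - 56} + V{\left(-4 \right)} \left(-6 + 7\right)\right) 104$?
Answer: $\frac{386256}{131} \approx 2948.5$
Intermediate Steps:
$V{\left(m \right)} = m + 2 m^{2}$ ($V{\left(m \right)} = \left(m^{2} + m^{2}\right) + m = 2 m^{2} + m = m + 2 m^{2}$)
$\left(\frac{-60 + 14}{\left(-39 - 36\right) - 56} + V{\left(-4 \right)} \left(-6 + 7\right)\right) 104 = \left(\frac{-60 + 14}{\left(-39 - 36\right) - 56} + - 4 \left(1 + 2 \left(-4\right)\right) \left(-6 + 7\right)\right) 104 = \left(- \frac{46}{-75 - 56} + - 4 \left(1 - 8\right) 1\right) 104 = \left(- \frac{46}{-131} + \left(-4\right) \left(-7\right) 1\right) 104 = \left(\left(-46\right) \left(- \frac{1}{131}\right) + 28 \cdot 1\right) 104 = \left(\frac{46}{131} + 28\right) 104 = \frac{3714}{131} \cdot 104 = \frac{386256}{131}$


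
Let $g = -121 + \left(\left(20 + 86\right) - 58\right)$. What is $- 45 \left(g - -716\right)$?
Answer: $-28935$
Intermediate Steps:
$g = -73$ ($g = -121 + \left(106 - 58\right) = -121 + 48 = -73$)
$- 45 \left(g - -716\right) = - 45 \left(-73 - -716\right) = - 45 \left(-73 + 716\right) = \left(-45\right) 643 = -28935$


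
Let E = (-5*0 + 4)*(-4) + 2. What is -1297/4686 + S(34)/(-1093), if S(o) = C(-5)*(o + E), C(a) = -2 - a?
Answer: -1698781/5121798 ≈ -0.33168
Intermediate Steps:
E = -14 (E = (0 + 4)*(-4) + 2 = 4*(-4) + 2 = -16 + 2 = -14)
S(o) = -42 + 3*o (S(o) = (-2 - 1*(-5))*(o - 14) = (-2 + 5)*(-14 + o) = 3*(-14 + o) = -42 + 3*o)
-1297/4686 + S(34)/(-1093) = -1297/4686 + (-42 + 3*34)/(-1093) = -1297*1/4686 + (-42 + 102)*(-1/1093) = -1297/4686 + 60*(-1/1093) = -1297/4686 - 60/1093 = -1698781/5121798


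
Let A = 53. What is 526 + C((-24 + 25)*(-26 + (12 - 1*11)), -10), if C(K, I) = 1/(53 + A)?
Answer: 55757/106 ≈ 526.01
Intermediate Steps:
C(K, I) = 1/106 (C(K, I) = 1/(53 + 53) = 1/106)
526 + C((-24 + 25)*(-26 + (12 - 1*11)), -10) = 526 + 1/106 = 55757/106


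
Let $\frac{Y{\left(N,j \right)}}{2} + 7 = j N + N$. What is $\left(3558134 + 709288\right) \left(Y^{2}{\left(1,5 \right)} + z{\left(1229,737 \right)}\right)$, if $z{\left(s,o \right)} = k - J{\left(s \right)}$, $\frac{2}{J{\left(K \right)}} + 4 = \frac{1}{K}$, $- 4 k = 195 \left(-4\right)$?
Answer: $\frac{4184390770146}{4915} \approx 8.5135 \cdot 10^{8}$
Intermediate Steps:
$k = 195$ ($k = - \frac{195 \left(-4\right)}{4} = \left(- \frac{1}{4}\right) \left(-780\right) = 195$)
$J{\left(K \right)} = \frac{2}{-4 + \frac{1}{K}}$
$Y{\left(N,j \right)} = -14 + 2 N + 2 N j$ ($Y{\left(N,j \right)} = -14 + 2 \left(j N + N\right) = -14 + 2 \left(N j + N\right) = -14 + 2 \left(N + N j\right) = -14 + \left(2 N + 2 N j\right) = -14 + 2 N + 2 N j$)
$z{\left(s,o \right)} = 195 + \frac{2 s}{-1 + 4 s}$ ($z{\left(s,o \right)} = 195 - - \frac{2 s}{-1 + 4 s} = 195 + \frac{2 s}{-1 + 4 s}$)
$\left(3558134 + 709288\right) \left(Y^{2}{\left(1,5 \right)} + z{\left(1229,737 \right)}\right) = \left(3558134 + 709288\right) \left(\left(-14 + 2 \cdot 1 + 2 \cdot 1 \cdot 5\right)^{2} + \frac{-195 + 782 \cdot 1229}{-1 + 4 \cdot 1229}\right) = 4267422 \left(\left(-14 + 2 + 10\right)^{2} + \frac{-195 + 961078}{-1 + 4916}\right) = 4267422 \left(\left(-2\right)^{2} + \frac{1}{4915} \cdot 960883\right) = 4267422 \left(4 + \frac{1}{4915} \cdot 960883\right) = 4267422 \left(4 + \frac{960883}{4915}\right) = 4267422 \cdot \frac{980543}{4915} = \frac{4184390770146}{4915}$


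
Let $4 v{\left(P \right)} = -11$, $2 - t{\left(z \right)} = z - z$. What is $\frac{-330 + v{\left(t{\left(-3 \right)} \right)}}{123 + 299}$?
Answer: $- \frac{1331}{1688} \approx -0.78851$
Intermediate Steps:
$t{\left(z \right)} = 2$ ($t{\left(z \right)} = 2 - \left(z - z\right) = 2 - 0 = 2 + 0 = 2$)
$v{\left(P \right)} = - \frac{11}{4}$ ($v{\left(P \right)} = \frac{1}{4} \left(-11\right) = - \frac{11}{4}$)
$\frac{-330 + v{\left(t{\left(-3 \right)} \right)}}{123 + 299} = \frac{-330 - \frac{11}{4}}{123 + 299} = - \frac{1331}{4 \cdot 422} = \left(- \frac{1331}{4}\right) \frac{1}{422} = - \frac{1331}{1688}$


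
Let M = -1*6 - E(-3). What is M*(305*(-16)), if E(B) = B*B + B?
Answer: 58560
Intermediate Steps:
E(B) = B + B² (E(B) = B² + B = B + B²)
M = -12 (M = -1*6 - (-3)*(1 - 3) = -6 - (-3)*(-2) = -6 - 1*6 = -6 - 6 = -12)
M*(305*(-16)) = -3660*(-16) = -12*(-4880) = 58560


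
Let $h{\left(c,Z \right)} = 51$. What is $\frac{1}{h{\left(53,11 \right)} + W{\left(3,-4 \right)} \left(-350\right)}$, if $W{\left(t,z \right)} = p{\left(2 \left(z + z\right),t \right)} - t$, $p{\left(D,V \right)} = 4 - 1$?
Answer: $\frac{1}{51} \approx 0.019608$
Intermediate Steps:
$p{\left(D,V \right)} = 3$ ($p{\left(D,V \right)} = 4 - 1 = 3$)
$W{\left(t,z \right)} = 3 - t$
$\frac{1}{h{\left(53,11 \right)} + W{\left(3,-4 \right)} \left(-350\right)} = \frac{1}{51 + \left(3 - 3\right) \left(-350\right)} = \frac{1}{51 + 0 \left(-350\right)} = \frac{1}{51 + 0} = \frac{1}{51}$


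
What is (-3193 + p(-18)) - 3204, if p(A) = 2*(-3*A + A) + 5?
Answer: -6320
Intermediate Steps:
p(A) = 5 - 4*A (p(A) = 2*(-2*A) + 5 = -4*A + 5 = 5 - 4*A)
(-3193 + p(-18)) - 3204 = (-3193 + (5 - 4*(-18))) - 3204 = (-3193 + (5 + 72)) - 3204 = (-3193 + 77) - 3204 = -3116 - 3204 = -6320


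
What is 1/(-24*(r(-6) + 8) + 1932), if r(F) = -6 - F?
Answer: 1/1740 ≈ 0.00057471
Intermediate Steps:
1/(-24*(r(-6) + 8) + 1932) = 1/(-24*((-6 - 1*(-6)) + 8) + 1932) = 1/(-24*((-6 + 6) + 8) + 1932) = 1/(-24*(0 + 8) + 1932) = 1/(-24*8 + 1932) = 1/(-192 + 1932) = 1/1740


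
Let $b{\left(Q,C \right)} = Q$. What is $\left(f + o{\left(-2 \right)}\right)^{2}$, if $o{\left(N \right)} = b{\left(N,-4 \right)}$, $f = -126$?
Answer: $16384$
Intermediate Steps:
$o{\left(N \right)} = N$
$\left(f + o{\left(-2 \right)}\right)^{2} = \left(-126 - 2\right)^{2} = \left(-128\right)^{2} = 16384$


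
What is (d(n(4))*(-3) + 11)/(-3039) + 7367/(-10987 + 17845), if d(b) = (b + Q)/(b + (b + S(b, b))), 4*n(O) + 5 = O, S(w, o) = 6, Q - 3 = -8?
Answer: 40870933/38209347 ≈ 1.0697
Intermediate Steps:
Q = -5 (Q = 3 - 8 = -5)
n(O) = -5/4 + O/4
d(b) = (-5 + b)/(6 + 2*b) (d(b) = (b - 5)/(b + (b + 6)) = (-5 + b)/(b + (6 + b)) = (-5 + b)/(6 + 2*b))
(d(n(4))*(-3) + 11)/(-3039) + 7367/(-10987 + 17845) = (((-5 + (-5/4 + (¼)*4))/(2*(3 + (-5/4 + (¼)*4))))*(-3) + 11)/(-3039) + 7367/(-10987 + 17845) = (((-5 + (-5/4 + 1))/(2*(3 + (-5/4 + 1))))*(-3) + 11)*(-1/3039) + 7367/6858 = (((-5 - ¼)/(2*(3 - ¼)))*(-3) + 11)*(-1/3039) + 7367*(1/6858) = (((½)*(-21/4)/(11/4))*(-3) + 11)*(-1/3039) + 7367/6858 = (((½)*(4/11)*(-21/4))*(-3) + 11)*(-1/3039) + 7367/6858 = (-21/22*(-3) + 11)*(-1/3039) + 7367/6858 = (63/22 + 11)*(-1/3039) + 7367/6858 = (305/22)*(-1/3039) + 7367/6858 = -305/66858 + 7367/6858 = 40870933/38209347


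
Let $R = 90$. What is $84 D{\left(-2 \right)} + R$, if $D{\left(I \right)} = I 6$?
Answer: $-918$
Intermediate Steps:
$D{\left(I \right)} = 6 I$
$84 D{\left(-2 \right)} + R = 84 \cdot 6 \left(-2\right) + 90 = 84 \left(-12\right) + 90 = -1008 + 90 = -918$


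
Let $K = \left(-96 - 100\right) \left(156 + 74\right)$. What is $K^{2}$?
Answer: $2032206400$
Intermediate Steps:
$K = -45080$ ($K = \left(-96 - 100\right) 230 = \left(-196\right) 230 = -45080$)
$K^{2} = \left(-45080\right)^{2} = 2032206400$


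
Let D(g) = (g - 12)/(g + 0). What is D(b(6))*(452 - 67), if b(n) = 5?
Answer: -539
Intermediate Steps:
D(g) = (-12 + g)/g
D(b(6))*(452 - 67) = ((-12 + 5)/5)*(452 - 67) = ((1/5)*(-7))*385 = -7/5*385 = -539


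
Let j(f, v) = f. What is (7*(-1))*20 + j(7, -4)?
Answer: -133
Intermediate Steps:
(7*(-1))*20 + j(7, -4) = (7*(-1))*20 + 7 = -7*20 + 7 = -140 + 7 = -133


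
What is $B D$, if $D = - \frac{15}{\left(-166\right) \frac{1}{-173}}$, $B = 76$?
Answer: $- \frac{98610}{83} \approx -1188.1$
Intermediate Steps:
$D = - \frac{2595}{166}$ ($D = - \frac{15}{\left(-166\right) \left(- \frac{1}{173}\right)} = - \frac{15}{\frac{166}{173}} = \left(-15\right) \frac{173}{166} = - \frac{2595}{166} \approx -15.633$)
$B D = 76 \left(- \frac{2595}{166}\right) = - \frac{98610}{83}$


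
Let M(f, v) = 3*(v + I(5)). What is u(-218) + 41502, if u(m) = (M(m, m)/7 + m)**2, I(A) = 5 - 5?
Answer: 6785998/49 ≈ 1.3849e+5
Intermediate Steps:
I(A) = 0
M(f, v) = 3*v (M(f, v) = 3*(v + 0) = 3*v)
u(m) = 100*m**2/49 (u(m) = ((3*m)/7 + m)**2 = ((3*m)*(1/7) + m)**2 = (3*m/7 + m)**2 = (10*m/7)**2 = 100*m**2/49)
u(-218) + 41502 = (100/49)*(-218)**2 + 41502 = (100/49)*47524 + 41502 = 4752400/49 + 41502 = 6785998/49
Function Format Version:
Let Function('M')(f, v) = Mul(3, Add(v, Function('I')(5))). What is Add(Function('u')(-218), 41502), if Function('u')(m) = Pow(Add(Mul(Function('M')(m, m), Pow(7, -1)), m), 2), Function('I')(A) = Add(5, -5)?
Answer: Rational(6785998, 49) ≈ 1.3849e+5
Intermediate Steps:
Function('I')(A) = 0
Function('M')(f, v) = Mul(3, v) (Function('M')(f, v) = Mul(3, Add(v, 0)) = Mul(3, v))
Function('u')(m) = Mul(Rational(100, 49), Pow(m, 2)) (Function('u')(m) = Pow(Add(Mul(Mul(3, m), Pow(7, -1)), m), 2) = Pow(Add(Mul(Mul(3, m), Rational(1, 7)), m), 2) = Pow(Add(Mul(Rational(3, 7), m), m), 2) = Pow(Mul(Rational(10, 7), m), 2) = Mul(Rational(100, 49), Pow(m, 2)))
Add(Function('u')(-218), 41502) = Add(Mul(Rational(100, 49), Pow(-218, 2)), 41502) = Add(Mul(Rational(100, 49), 47524), 41502) = Add(Rational(4752400, 49), 41502) = Rational(6785998, 49)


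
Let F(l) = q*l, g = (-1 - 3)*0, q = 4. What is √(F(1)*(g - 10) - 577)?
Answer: I*√617 ≈ 24.839*I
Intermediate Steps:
g = 0 (g = -4*0 = 0)
F(l) = 4*l
√(F(1)*(g - 10) - 577) = √((4*1)*(0 - 10) - 577) = √(4*(-10) - 577) = √(-40 - 577) = √(-617) = I*√617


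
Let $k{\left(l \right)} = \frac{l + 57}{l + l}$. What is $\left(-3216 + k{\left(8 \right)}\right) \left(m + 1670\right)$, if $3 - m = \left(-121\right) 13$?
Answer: $- \frac{83407593}{8} \approx -1.0426 \cdot 10^{7}$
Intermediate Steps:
$k{\left(l \right)} = \frac{57 + l}{2 l}$
$m = 1576$ ($m = 3 - \left(-121\right) 13 = 3 - -1573 = 3 + 1573 = 1576$)
$\left(-3216 + k{\left(8 \right)}\right) \left(m + 1670\right) = \left(-3216 + \frac{57 + 8}{2 \cdot 8}\right) \left(1576 + 1670\right) = \left(-3216 + \frac{1}{2} \cdot \frac{1}{8} \cdot 65\right) 3246 = \left(-3216 + \frac{65}{16}\right) 3246 = \left(- \frac{51391}{16}\right) 3246 = - \frac{83407593}{8}$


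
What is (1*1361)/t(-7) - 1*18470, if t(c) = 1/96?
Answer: 112186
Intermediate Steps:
t(c) = 1/96
(1*1361)/t(-7) - 1*18470 = (1*1361)/(1/96) - 1*18470 = 1361*96 - 18470 = 130656 - 18470 = 112186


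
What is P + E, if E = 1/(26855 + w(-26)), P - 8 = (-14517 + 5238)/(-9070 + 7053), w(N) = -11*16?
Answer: 678048802/53811543 ≈ 12.600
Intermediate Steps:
w(N) = -176
P = 25415/2017 (P = 8 + (-14517 + 5238)/(-9070 + 7053) = 8 - 9279/(-2017) = 8 - 9279*(-1/2017) = 8 + 9279/2017 = 25415/2017 ≈ 12.600)
E = 1/26679 (E = 1/(26855 - 176) = 1/26679 ≈ 3.7483e-5)
P + E = 25415/2017 + 1/26679 = 678048802/53811543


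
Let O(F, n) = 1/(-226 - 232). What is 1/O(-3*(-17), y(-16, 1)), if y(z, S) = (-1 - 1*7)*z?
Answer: -458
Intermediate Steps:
y(z, S) = -8*z (y(z, S) = (-1 - 7)*z = -8*z)
O(F, n) = -1/458 (O(F, n) = 1/(-458) = -1/458)
1/O(-3*(-17), y(-16, 1)) = 1/(-1/458) = -458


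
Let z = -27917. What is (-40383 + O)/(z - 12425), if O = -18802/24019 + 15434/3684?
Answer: 1786514266895/1784851025316 ≈ 1.0009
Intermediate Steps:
O = 150721339/44242998 (O = -18802*1/24019 + 15434*(1/3684) = -18802/24019 + 7717/1842 = 150721339/44242998 ≈ 3.4067)
(-40383 + O)/(z - 12425) = (-40383 + 150721339/44242998)/(-27917 - 12425) = -1786514266895/44242998/(-40342) = -1786514266895/44242998*(-1/40342) = 1786514266895/1784851025316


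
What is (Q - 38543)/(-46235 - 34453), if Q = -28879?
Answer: 11237/13448 ≈ 0.83559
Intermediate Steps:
(Q - 38543)/(-46235 - 34453) = (-28879 - 38543)/(-46235 - 34453) = -67422/(-80688) = -67422*(-1/80688) = 11237/13448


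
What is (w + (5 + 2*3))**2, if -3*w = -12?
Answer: 225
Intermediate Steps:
w = 4 (w = -1/3*(-12) = 4)
(w + (5 + 2*3))**2 = (4 + (5 + 2*3))**2 = (4 + (5 + 6))**2 = (4 + 11)**2 = 15**2 = 225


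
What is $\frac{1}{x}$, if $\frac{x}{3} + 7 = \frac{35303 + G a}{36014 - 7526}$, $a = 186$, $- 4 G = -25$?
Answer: $- \frac{18992}{325901} \approx -0.058275$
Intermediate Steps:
$G = \frac{25}{4}$ ($G = \left(- \frac{1}{4}\right) \left(-25\right) = \frac{25}{4} \approx 6.25$)
$x = - \frac{325901}{18992}$ ($x = -21 + 3 \frac{35303 + \frac{25}{4} \cdot 186}{36014 - 7526} = -21 + 3 \frac{35303 + \frac{2325}{2}}{28488} = -21 + 3 \cdot \frac{72931}{2} \cdot \frac{1}{28488} = -21 + 3 \cdot \frac{72931}{56976} = -21 + \frac{72931}{18992} = - \frac{325901}{18992} \approx -17.16$)
$\frac{1}{x} = \frac{1}{- \frac{325901}{18992}} = - \frac{18992}{325901}$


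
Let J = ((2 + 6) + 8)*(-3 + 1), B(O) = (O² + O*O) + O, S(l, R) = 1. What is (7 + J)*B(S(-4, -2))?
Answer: -75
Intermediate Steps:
B(O) = O + 2*O² (B(O) = (O² + O²) + O = 2*O² + O = O + 2*O²)
J = -32 (J = (8 + 8)*(-2) = 16*(-2) = -32)
(7 + J)*B(S(-4, -2)) = (7 - 32)*(1*(1 + 2*1)) = -25*(1 + 2) = -25*3 = -75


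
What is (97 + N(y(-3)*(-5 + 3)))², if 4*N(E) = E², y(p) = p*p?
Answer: 31684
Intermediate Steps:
y(p) = p²
N(E) = E²/4
(97 + N(y(-3)*(-5 + 3)))² = (97 + ((-3)²*(-5 + 3))²/4)² = (97 + (9*(-2))²/4)² = (97 + (¼)*(-18)²)² = (97 + (¼)*324)² = (97 + 81)² = 178² = 31684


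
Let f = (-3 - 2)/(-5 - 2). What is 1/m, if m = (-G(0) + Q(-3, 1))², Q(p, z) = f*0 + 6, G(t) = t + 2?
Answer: 1/16 ≈ 0.062500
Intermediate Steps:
f = 5/7 (f = -5/(-7) = -5*(-⅐) = 5/7 ≈ 0.71429)
G(t) = 2 + t
Q(p, z) = 6 (Q(p, z) = (5/7)*0 + 6 = 0 + 6 = 6)
m = 16 (m = (-(2 + 0) + 6)² = (-1*2 + 6)² = (-2 + 6)² = 4² = 16)
1/m = 1/16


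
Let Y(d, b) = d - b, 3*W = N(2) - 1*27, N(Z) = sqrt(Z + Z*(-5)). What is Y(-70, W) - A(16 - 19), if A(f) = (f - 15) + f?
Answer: -40 - 2*I*sqrt(2)/3 ≈ -40.0 - 0.94281*I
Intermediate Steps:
N(Z) = 2*sqrt(-Z) (N(Z) = sqrt(Z - 5*Z) = sqrt(-4*Z) = 2*sqrt(-Z))
A(f) = -15 + 2*f (A(f) = (-15 + f) + f = -15 + 2*f)
W = -9 + 2*I*sqrt(2)/3 (W = (2*sqrt(-1*2) - 1*27)/3 = (2*sqrt(-2) - 27)/3 = (2*(I*sqrt(2)) - 27)/3 = (2*I*sqrt(2) - 27)/3 = (-27 + 2*I*sqrt(2))/3 = -9 + 2*I*sqrt(2)/3 ≈ -9.0 + 0.94281*I)
Y(-70, W) - A(16 - 19) = (-70 - (-9 + 2*I*sqrt(2)/3)) - (-15 + 2*(16 - 19)) = (-70 + (9 - 2*I*sqrt(2)/3)) - (-15 + 2*(-3)) = (-61 - 2*I*sqrt(2)/3) - (-15 - 6) = (-61 - 2*I*sqrt(2)/3) - 1*(-21) = (-61 - 2*I*sqrt(2)/3) + 21 = -40 - 2*I*sqrt(2)/3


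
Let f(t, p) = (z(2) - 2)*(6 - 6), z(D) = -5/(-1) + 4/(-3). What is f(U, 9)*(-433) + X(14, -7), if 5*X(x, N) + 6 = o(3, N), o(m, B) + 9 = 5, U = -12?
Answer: -2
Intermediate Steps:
o(m, B) = -4 (o(m, B) = -9 + 5 = -4)
X(x, N) = -2 (X(x, N) = -6/5 + (⅕)*(-4) = -6/5 - ⅘ = -2)
z(D) = 11/3 (z(D) = -5*(-1) + 4*(-⅓) = 5 - 4/3 = 11/3)
f(t, p) = 0 (f(t, p) = (11/3 - 2)*(6 - 6) = (5/3)*0 = 0)
f(U, 9)*(-433) + X(14, -7) = 0*(-433) - 2 = 0 - 2 = -2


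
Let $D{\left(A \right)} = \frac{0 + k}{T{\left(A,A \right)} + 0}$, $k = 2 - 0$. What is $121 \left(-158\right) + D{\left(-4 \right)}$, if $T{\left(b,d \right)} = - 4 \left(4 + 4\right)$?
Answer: $- \frac{305889}{16} \approx -19118.0$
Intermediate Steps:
$T{\left(b,d \right)} = -32$ ($T{\left(b,d \right)} = \left(-4\right) 8 = -32$)
$k = 2$ ($k = 2 + 0 = 2$)
$D{\left(A \right)} = - \frac{1}{16}$ ($D{\left(A \right)} = \frac{0 + 2}{-32 + 0} = \frac{2}{-32} = 2 \left(- \frac{1}{32}\right) = - \frac{1}{16}$)
$121 \left(-158\right) + D{\left(-4 \right)} = 121 \left(-158\right) - \frac{1}{16} = -19118 - \frac{1}{16} = - \frac{305889}{16}$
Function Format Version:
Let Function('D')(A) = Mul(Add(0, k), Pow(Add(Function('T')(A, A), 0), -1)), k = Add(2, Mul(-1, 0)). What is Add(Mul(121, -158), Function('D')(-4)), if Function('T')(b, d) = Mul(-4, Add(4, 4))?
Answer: Rational(-305889, 16) ≈ -19118.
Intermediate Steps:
Function('T')(b, d) = -32 (Function('T')(b, d) = Mul(-4, 8) = -32)
k = 2 (k = Add(2, 0) = 2)
Function('D')(A) = Rational(-1, 16) (Function('D')(A) = Mul(Add(0, 2), Pow(Add(-32, 0), -1)) = Mul(2, Pow(-32, -1)) = Mul(2, Rational(-1, 32)) = Rational(-1, 16))
Add(Mul(121, -158), Function('D')(-4)) = Add(Mul(121, -158), Rational(-1, 16)) = Add(-19118, Rational(-1, 16)) = Rational(-305889, 16)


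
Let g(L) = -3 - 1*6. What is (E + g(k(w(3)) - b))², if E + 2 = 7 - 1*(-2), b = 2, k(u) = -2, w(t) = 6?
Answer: 4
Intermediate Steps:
g(L) = -9 (g(L) = -3 - 6 = -9)
E = 7 (E = -2 + (7 - 1*(-2)) = -2 + (7 + 2) = -2 + 9 = 7)
(E + g(k(w(3)) - b))² = (7 - 9)² = (-2)² = 4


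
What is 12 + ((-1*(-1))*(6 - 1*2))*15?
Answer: 72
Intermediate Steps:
12 + ((-1*(-1))*(6 - 1*2))*15 = 12 + (1*(6 - 2))*15 = 12 + (1*4)*15 = 12 + 4*15 = 12 + 60 = 72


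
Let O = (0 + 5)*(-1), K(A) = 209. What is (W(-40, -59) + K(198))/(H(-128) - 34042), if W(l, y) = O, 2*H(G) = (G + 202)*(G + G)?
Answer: -102/21757 ≈ -0.0046881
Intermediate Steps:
O = -5 (O = 5*(-1) = -5)
H(G) = G*(202 + G) (H(G) = ((G + 202)*(G + G))/2 = ((202 + G)*(2*G))/2 = (2*G*(202 + G))/2 = G*(202 + G))
W(l, y) = -5
(W(-40, -59) + K(198))/(H(-128) - 34042) = (-5 + 209)/(-128*(202 - 128) - 34042) = 204/(-128*74 - 34042) = 204/(-9472 - 34042) = 204/(-43514) = 204*(-1/43514) = -102/21757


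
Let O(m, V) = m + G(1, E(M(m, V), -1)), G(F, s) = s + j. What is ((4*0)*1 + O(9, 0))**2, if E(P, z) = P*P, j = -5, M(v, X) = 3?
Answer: 169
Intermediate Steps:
E(P, z) = P**2
G(F, s) = -5 + s (G(F, s) = s - 5 = -5 + s)
O(m, V) = 4 + m (O(m, V) = m + (-5 + 3**2) = m + (-5 + 9) = m + 4 = 4 + m)
((4*0)*1 + O(9, 0))**2 = ((4*0)*1 + (4 + 9))**2 = (0*1 + 13)**2 = (0 + 13)**2 = 13**2 = 169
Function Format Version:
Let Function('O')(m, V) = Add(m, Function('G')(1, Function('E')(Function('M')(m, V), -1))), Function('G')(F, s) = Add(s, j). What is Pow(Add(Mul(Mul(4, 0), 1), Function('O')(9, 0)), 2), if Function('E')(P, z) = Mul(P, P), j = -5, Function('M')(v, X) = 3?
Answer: 169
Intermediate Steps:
Function('E')(P, z) = Pow(P, 2)
Function('G')(F, s) = Add(-5, s) (Function('G')(F, s) = Add(s, -5) = Add(-5, s))
Function('O')(m, V) = Add(4, m) (Function('O')(m, V) = Add(m, Add(-5, Pow(3, 2))) = Add(m, Add(-5, 9)) = Add(m, 4) = Add(4, m))
Pow(Add(Mul(Mul(4, 0), 1), Function('O')(9, 0)), 2) = Pow(Add(Mul(Mul(4, 0), 1), Add(4, 9)), 2) = Pow(Add(Mul(0, 1), 13), 2) = Pow(Add(0, 13), 2) = Pow(13, 2) = 169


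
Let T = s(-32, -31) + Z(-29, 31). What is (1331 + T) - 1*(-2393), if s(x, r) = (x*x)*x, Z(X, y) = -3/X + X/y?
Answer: -26111304/899 ≈ -29045.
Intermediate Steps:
s(x, r) = x**3 (s(x, r) = x**2*x = x**3)
T = -29459180/899 (T = (-32)**3 + (-3/(-29) - 29/31) = -32768 + (-3*(-1/29) - 29*1/31) = -32768 + (3/29 - 29/31) = -32768 - 748/899 = -29459180/899 ≈ -32769.)
(1331 + T) - 1*(-2393) = (1331 - 29459180/899) - 1*(-2393) = -28262611/899 + 2393 = -26111304/899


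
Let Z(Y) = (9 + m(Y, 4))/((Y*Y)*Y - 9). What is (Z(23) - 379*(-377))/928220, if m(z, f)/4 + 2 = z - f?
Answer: 1737171591/11285298760 ≈ 0.15393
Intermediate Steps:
m(z, f) = -8 - 4*f + 4*z (m(z, f) = -8 + 4*(z - f) = -8 + (-4*f + 4*z) = -8 - 4*f + 4*z)
Z(Y) = (-15 + 4*Y)/(-9 + Y³) (Z(Y) = (9 + (-8 - 4*4 + 4*Y))/((Y*Y)*Y - 9) = (9 + (-8 - 16 + 4*Y))/(Y²*Y - 9) = (9 + (-24 + 4*Y))/(Y³ - 9) = (-15 + 4*Y)/(-9 + Y³))
(Z(23) - 379*(-377))/928220 = ((-15 + 4*23)/(-9 + 23³) - 379*(-377))/928220 = ((-15 + 92)/(-9 + 12167) + 142883)*(1/928220) = (77/12158 + 142883)*(1/928220) = (1737171591/12158)*(1/928220) = 1737171591/11285298760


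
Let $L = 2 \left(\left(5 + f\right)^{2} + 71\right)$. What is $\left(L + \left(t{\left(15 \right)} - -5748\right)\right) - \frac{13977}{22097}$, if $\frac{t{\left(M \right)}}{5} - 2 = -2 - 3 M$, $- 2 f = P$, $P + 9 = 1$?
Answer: $\frac{128745242}{22097} \approx 5826.4$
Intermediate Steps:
$P = -8$ ($P = -9 + 1 = -8$)
$f = 4$ ($f = \left(- \frac{1}{2}\right) \left(-8\right) = 4$)
$t{\left(M \right)} = - 15 M$ ($t{\left(M \right)} = 10 + 5 \left(-2 - 3 M\right) = 10 - \left(10 + 15 M\right) = - 15 M$)
$L = 304$ ($L = 2 \left(\left(5 + 4\right)^{2} + 71\right) = 2 \left(9^{2} + 71\right) = 2 \left(81 + 71\right) = 2 \cdot 152 = 304$)
$\left(L + \left(t{\left(15 \right)} - -5748\right)\right) - \frac{13977}{22097} = \left(304 - -5523\right) - \frac{13977}{22097} = \left(304 + \left(-225 + 5748\right)\right) - \frac{13977}{22097} = \left(304 + 5523\right) - \frac{13977}{22097} = 5827 - \frac{13977}{22097} = \frac{128745242}{22097}$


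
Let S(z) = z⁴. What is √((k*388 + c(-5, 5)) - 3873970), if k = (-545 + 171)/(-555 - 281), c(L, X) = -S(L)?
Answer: I*√1398666133/19 ≈ 1968.4*I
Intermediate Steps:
c(L, X) = -L⁴
k = 17/38 (k = -374/(-836) = -374*(-1/836) = 17/38 ≈ 0.44737)
√((k*388 + c(-5, 5)) - 3873970) = √(((17/38)*388 - 1*(-5)⁴) - 3873970) = √((3298/19 - 1*625) - 3873970) = √((3298/19 - 625) - 3873970) = √(-8577/19 - 3873970) = √(-73614007/19) = I*√1398666133/19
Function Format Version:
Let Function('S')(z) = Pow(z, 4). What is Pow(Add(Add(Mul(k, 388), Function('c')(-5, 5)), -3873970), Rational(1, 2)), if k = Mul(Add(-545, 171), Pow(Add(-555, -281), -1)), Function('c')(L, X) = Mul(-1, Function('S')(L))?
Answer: Mul(Rational(1, 19), I, Pow(1398666133, Rational(1, 2))) ≈ Mul(1968.4, I)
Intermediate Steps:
Function('c')(L, X) = Mul(-1, Pow(L, 4))
k = Rational(17, 38) (k = Mul(-374, Pow(-836, -1)) = Mul(-374, Rational(-1, 836)) = Rational(17, 38) ≈ 0.44737)
Pow(Add(Add(Mul(k, 388), Function('c')(-5, 5)), -3873970), Rational(1, 2)) = Pow(Add(Add(Mul(Rational(17, 38), 388), Mul(-1, Pow(-5, 4))), -3873970), Rational(1, 2)) = Pow(Add(Add(Rational(3298, 19), Mul(-1, 625)), -3873970), Rational(1, 2)) = Pow(Add(Add(Rational(3298, 19), -625), -3873970), Rational(1, 2)) = Pow(Add(Rational(-8577, 19), -3873970), Rational(1, 2)) = Pow(Rational(-73614007, 19), Rational(1, 2)) = Mul(Rational(1, 19), I, Pow(1398666133, Rational(1, 2)))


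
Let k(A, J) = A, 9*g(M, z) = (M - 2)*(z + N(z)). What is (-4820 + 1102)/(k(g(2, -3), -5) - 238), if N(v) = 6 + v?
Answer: 1859/119 ≈ 15.622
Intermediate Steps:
g(M, z) = (-2 + M)*(6 + 2*z)/9 (g(M, z) = ((M - 2)*(z + (6 + z)))/9 = ((-2 + M)*(6 + 2*z))/9 = (-2 + M)*(6 + 2*z)/9)
(-4820 + 1102)/(k(g(2, -3), -5) - 238) = (-4820 + 1102)/((-4/3 - 4/9*(-3) + (⅑)*2*(-3) + (⅑)*2*(6 - 3)) - 238) = -3718/((-4/3 + 4/3 - ⅔ + (⅑)*2*3) - 238) = -3718/((-4/3 + 4/3 - ⅔ + ⅔) - 238) = -3718/(0 - 238) = -3718/(-238) = -3718*(-1/238) = 1859/119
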